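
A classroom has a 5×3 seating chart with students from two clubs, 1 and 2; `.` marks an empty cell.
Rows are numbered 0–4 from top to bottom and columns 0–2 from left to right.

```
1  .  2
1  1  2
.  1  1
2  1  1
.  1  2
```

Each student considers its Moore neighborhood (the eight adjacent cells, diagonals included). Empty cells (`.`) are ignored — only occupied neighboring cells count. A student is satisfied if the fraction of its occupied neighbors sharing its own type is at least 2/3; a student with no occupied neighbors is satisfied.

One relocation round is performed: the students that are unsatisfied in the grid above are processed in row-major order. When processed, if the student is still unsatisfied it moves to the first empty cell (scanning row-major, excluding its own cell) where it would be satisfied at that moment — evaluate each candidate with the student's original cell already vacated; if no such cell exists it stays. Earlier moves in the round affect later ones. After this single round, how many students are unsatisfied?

4

Initially unsatisfied (in order): (0,2), (1,2), (3,0), (4,1), (4,2).
  (0,2): no empty cell satisfies it; stays.
  (1,2): no empty cell satisfies it; stays.
  (3,0): no empty cell satisfies it; stays.
  (4,1) → (2,0).
  (4,2): no empty cell satisfies it; stays.
Resulting grid:
1 . 2
1 1 2
1 1 1
2 1 1
. . 2
Unsatisfied now: (0,2), (1,2), (3,0), (4,2).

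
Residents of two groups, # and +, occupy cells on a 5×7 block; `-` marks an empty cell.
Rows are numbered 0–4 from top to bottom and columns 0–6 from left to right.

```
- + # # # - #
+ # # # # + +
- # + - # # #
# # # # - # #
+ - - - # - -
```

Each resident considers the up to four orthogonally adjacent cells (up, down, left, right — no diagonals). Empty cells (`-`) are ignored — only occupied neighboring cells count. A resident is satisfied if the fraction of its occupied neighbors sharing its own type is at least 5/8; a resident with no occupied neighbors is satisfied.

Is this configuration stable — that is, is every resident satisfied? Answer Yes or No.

No

(0,1)+ 0/2 not
(0,2)# 2/3 satisfied
(0,3)# 3/3 satisfied
(0,4)# 2/2 satisfied
(0,6)# 0/1 not
(1,0)+ 0/1 not
(1,1)# 2/4 not
(1,2)# 3/4 satisfied
(1,3)# 3/3 satisfied
(1,4)# 3/4 satisfied
(1,5)+ 1/3 not
(1,6)+ 1/3 not
(2,1)# 2/3 satisfied
(2,2)+ 0/3 not
(2,4)# 2/2 satisfied
(2,5)# 3/4 satisfied
(2,6)# 2/3 satisfied
(3,0)# 1/2 not
(3,1)# 3/3 satisfied
(3,2)# 2/3 satisfied
(3,3)# 1/1 satisfied
(3,5)# 2/2 satisfied
(3,6)# 2/2 satisfied
(4,0)+ 0/1 not
(4,4)# 0/0 satisfied
For instance (0,1) has only 0/2 same-type neighbors, below 5/8.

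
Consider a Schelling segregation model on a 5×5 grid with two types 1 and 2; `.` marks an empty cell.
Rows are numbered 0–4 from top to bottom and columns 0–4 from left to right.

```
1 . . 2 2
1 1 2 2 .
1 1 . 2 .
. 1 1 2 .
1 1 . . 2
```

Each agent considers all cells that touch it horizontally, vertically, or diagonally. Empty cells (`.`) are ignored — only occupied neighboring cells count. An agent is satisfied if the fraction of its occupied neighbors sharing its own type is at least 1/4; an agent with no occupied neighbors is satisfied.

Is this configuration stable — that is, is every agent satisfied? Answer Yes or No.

Yes

Row 0: (0,0)1 2/2 ok · (0,3)2 3/3 ok · (0,4)2 2/2 ok
Row 1: (1,0)1 4/4 ok · (1,1)1 4/5 ok · (1,2)2 3/5 ok · (1,3)2 4/4 ok
Row 2: (2,0)1 4/4 ok · (2,1)1 5/6 ok · (2,3)2 3/4 ok
Row 3: (3,1)1 5/5 ok · (3,2)1 3/5 ok · (3,3)2 2/3 ok
Row 4: (4,0)1 2/2 ok · (4,1)1 3/3 ok · (4,4)2 1/1 ok
All meet the threshold, so the configuration is stable.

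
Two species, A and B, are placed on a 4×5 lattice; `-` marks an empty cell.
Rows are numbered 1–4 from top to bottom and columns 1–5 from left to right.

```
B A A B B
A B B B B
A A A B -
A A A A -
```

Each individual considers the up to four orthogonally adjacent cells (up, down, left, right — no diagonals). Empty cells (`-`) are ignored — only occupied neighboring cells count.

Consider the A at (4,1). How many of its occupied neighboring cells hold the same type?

2

Occupied neighbors of (4,1): (3,1)=A, (4,2)=A.
Same type (A): 2 of 2.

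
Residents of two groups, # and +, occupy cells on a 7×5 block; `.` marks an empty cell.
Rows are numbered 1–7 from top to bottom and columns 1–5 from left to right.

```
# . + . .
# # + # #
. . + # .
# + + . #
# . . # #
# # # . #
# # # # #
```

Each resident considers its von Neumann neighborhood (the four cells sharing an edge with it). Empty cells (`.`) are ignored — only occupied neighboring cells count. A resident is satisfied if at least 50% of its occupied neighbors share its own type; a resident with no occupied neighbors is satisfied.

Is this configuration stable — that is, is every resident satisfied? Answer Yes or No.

Yes

(1,1)# 1/1 satisfied
(1,3)+ 1/1 satisfied
(2,1)# 2/2 satisfied
(2,2)# 1/2 satisfied
(2,3)+ 2/4 satisfied
(2,4)# 2/3 satisfied
(2,5)# 1/1 satisfied
(3,3)+ 2/3 satisfied
(3,4)# 1/2 satisfied
(4,1)# 1/2 satisfied
(4,2)+ 1/2 satisfied
(4,3)+ 2/2 satisfied
(4,5)# 1/1 satisfied
(5,1)# 2/2 satisfied
(5,4)# 1/1 satisfied
(5,5)# 3/3 satisfied
(6,1)# 3/3 satisfied
(6,2)# 3/3 satisfied
(6,3)# 2/2 satisfied
(6,5)# 2/2 satisfied
(7,1)# 2/2 satisfied
(7,2)# 3/3 satisfied
(7,3)# 3/3 satisfied
(7,4)# 2/2 satisfied
(7,5)# 2/2 satisfied
All meet the threshold, so the configuration is stable.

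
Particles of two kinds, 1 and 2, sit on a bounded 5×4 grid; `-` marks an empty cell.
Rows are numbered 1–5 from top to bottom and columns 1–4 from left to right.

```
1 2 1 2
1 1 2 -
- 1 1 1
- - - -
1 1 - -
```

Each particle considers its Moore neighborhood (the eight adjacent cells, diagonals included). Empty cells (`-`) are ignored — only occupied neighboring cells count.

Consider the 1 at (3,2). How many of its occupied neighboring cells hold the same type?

Occupied neighbors of (3,2): (2,1)=1, (2,2)=1, (2,3)=2, (3,3)=1.
Same type (1): 3 of 4.

3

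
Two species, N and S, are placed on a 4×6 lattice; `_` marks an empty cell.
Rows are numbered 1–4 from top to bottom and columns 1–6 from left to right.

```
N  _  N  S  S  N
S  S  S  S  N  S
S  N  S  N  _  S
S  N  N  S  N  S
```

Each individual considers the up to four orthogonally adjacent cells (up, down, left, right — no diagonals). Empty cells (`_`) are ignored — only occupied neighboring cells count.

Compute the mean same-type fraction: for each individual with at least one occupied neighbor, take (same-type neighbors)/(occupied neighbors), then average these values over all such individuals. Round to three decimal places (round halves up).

0.367

Row 1: (1,1)N 0/1 · (1,3)N 0/2 · (1,4)S 2/3 · (1,5)S 1/3 · (1,6)N 0/2
Row 2: (2,1)S 2/3 · (2,2)S 2/3 · (2,3)S 3/4 · (2,4)S 2/4 · (2,5)N 0/3 · (2,6)S 1/3
Row 3: (3,1)S 2/3 · (3,2)N 1/4 · (3,3)S 1/4 · (3,4)N 0/3 · (3,6)S 2/2
Row 4: (4,1)S 1/2 · (4,2)N 2/3 · (4,3)N 1/3 · (4,4)S 0/3 · (4,5)N 0/2 · (4,6)S 1/2
Sum over 22 individuals: 0/1 + 0/2 + 2/3 + 1/3 + 0/2 + 2/3 + 2/3 + 3/4 + 2/4 + 0/3 + 1/3 + 2/3 + 1/4 + 1/4 + 0/3 + 2/2 + 1/2 + 2/3 + 1/3 + 0/3 + 0/2 + 1/2 = 97/12; mean = 97/12 ÷ 22 = 97/264 = 0.367424… → 0.367.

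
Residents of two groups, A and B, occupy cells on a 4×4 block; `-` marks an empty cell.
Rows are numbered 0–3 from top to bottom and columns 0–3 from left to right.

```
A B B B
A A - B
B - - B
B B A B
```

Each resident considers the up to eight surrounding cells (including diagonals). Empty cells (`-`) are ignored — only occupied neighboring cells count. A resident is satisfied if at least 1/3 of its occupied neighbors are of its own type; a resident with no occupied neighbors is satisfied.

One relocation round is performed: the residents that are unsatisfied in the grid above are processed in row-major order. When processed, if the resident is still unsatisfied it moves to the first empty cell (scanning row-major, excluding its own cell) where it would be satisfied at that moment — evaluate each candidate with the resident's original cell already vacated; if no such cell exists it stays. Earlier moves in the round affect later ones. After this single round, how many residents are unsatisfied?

0

Initially unsatisfied (in order): (0,1), (3,2).
  (0,1) → (1,2).
  (3,2) → (0,1).
Resulting grid:
A A B B
A A B B
B - - B
B B - B
All satisfied now.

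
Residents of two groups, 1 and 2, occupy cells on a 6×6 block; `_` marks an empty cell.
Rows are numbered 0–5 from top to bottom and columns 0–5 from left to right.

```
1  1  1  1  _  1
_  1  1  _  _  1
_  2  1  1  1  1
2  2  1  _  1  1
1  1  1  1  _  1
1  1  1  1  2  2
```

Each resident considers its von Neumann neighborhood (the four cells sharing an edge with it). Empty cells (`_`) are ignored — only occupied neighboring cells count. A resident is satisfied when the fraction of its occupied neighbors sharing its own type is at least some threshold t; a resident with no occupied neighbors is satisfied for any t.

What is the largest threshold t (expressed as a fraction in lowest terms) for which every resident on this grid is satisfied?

1/3

Row 0: (0,0)1 1/1 · (0,1)1 3/3 · (0,2)1 3/3 · (0,3)1 1/1 · (0,5)1 1/1
Row 1: (1,1)1 2/3 · (1,2)1 3/3 · (1,5)1 2/2
Row 2: (2,1)2 1/3 · (2,2)1 3/4 · (2,3)1 2/2 · (2,4)1 3/3 · (2,5)1 3/3
Row 3: (3,0)2 1/2 · (3,1)2 2/4 · (3,2)1 2/3 · (3,4)1 2/2 · (3,5)1 3/3
Row 4: (4,0)1 2/3 · (4,1)1 3/4 · (4,2)1 4/4 · (4,3)1 2/2 · (4,5)1 1/2
Row 5: (5,0)1 2/2 · (5,1)1 3/3 · (5,2)1 3/3 · (5,3)1 2/3 · (5,4)2 1/2 · (5,5)2 1/2
The smallest same-type fraction is 1/3 at (2,1), which reduces to 1/3. Any threshold above that leaves this resident unsatisfied.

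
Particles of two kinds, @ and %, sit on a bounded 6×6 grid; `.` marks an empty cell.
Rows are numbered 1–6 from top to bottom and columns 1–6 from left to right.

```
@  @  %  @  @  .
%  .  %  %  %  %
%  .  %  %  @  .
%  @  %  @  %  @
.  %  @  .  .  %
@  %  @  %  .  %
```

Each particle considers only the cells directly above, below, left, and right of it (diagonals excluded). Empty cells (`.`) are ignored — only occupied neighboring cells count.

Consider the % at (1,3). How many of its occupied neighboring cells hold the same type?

1

Occupied neighbors of (1,3): (2,3)=%, (1,2)=@, (1,4)=@.
Same type (%): 1 of 3.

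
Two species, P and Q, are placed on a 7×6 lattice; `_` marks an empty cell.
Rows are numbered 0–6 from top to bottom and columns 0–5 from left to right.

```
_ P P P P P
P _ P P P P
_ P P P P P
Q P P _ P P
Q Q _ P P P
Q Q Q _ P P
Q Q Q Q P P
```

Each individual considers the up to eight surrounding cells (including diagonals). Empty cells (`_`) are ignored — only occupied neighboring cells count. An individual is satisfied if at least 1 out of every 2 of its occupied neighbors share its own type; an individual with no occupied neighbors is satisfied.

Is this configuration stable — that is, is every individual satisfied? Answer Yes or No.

Yes

(0,1)P 3/3 ✓
(0,2)P 4/4 ✓
(0,3)P 5/5 ✓
(0,4)P 5/5 ✓
(0,5)P 3/3 ✓
(1,0)P 2/2 ✓
(1,2)P 7/7 ✓
(1,3)P 8/8 ✓
(1,4)P 8/8 ✓
(1,5)P 5/5 ✓
(2,1)P 5/6 ✓
(2,2)P 6/6 ✓
(2,3)P 7/7 ✓
(2,4)P 7/7 ✓
(2,5)P 5/5 ✓
(3,0)Q 2/4 ✓
(3,1)P 3/6 ✓
(3,2)P 5/6 ✓
(3,4)P 7/7 ✓
(3,5)P 5/5 ✓
(4,0)Q 4/5 ✓
(4,1)Q 5/7 ✓
(4,3)P 4/5 ✓
(4,4)P 6/6 ✓
(4,5)P 5/5 ✓
(5,0)Q 5/5 ✓
(5,1)Q 7/7 ✓
(5,2)Q 5/6 ✓
(5,4)P 6/7 ✓
(5,5)P 5/5 ✓
(6,0)Q 3/3 ✓
(6,1)Q 5/5 ✓
(6,2)Q 4/4 ✓
(6,3)Q 2/4 ✓
(6,4)P 3/4 ✓
(6,5)P 3/3 ✓
All meet the threshold, so the configuration is stable.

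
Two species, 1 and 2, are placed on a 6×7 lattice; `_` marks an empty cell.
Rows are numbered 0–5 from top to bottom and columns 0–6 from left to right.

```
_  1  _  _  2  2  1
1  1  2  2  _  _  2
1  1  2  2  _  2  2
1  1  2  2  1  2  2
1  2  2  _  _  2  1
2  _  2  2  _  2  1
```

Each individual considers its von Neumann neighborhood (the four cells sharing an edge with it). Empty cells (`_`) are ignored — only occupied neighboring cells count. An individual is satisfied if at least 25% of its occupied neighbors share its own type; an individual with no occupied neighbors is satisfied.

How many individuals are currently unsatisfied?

3

(0,1)1 1/1 satisfied
(0,4)2 1/1 satisfied
(0,5)2 1/2 satisfied
(0,6)1 0/2 not
(1,0)1 2/2 satisfied
(1,1)1 3/4 satisfied
(1,2)2 2/3 satisfied
(1,3)2 2/2 satisfied
(1,6)2 1/2 satisfied
(2,0)1 3/3 satisfied
(2,1)1 3/4 satisfied
(2,2)2 3/4 satisfied
(2,3)2 3/3 satisfied
(2,5)2 2/2 satisfied
(2,6)2 3/3 satisfied
(3,0)1 3/3 satisfied
(3,1)1 2/4 satisfied
(3,2)2 3/4 satisfied
(3,3)2 2/3 satisfied
(3,4)1 0/2 not
(3,5)2 3/4 satisfied
(3,6)2 2/3 satisfied
(4,0)1 1/3 satisfied
(4,1)2 1/3 satisfied
(4,2)2 3/3 satisfied
(4,5)2 2/3 satisfied
(4,6)1 1/3 satisfied
(5,0)2 0/1 not
(5,2)2 2/2 satisfied
(5,3)2 1/1 satisfied
(5,5)2 1/2 satisfied
(5,6)1 1/2 satisfied
Unsatisfied: (0,6), (3,4), (5,0) — 3 in total.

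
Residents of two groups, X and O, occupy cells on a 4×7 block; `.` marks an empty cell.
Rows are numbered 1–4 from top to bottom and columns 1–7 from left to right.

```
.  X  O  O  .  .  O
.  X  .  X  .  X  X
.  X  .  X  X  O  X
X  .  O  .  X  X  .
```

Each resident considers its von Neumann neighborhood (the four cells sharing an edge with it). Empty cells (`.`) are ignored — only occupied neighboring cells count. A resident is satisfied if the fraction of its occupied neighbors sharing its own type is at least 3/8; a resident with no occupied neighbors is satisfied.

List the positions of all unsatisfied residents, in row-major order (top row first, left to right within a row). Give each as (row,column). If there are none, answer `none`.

Row 1: (1,2)X 1/2 satisfied · (1,3)O 1/2 satisfied · (1,4)O 1/2 satisfied · (1,7)O 0/1 not
Row 2: (2,2)X 2/2 satisfied · (2,4)X 1/2 satisfied · (2,6)X 1/2 satisfied · (2,7)X 2/3 satisfied
Row 3: (3,2)X 1/1 satisfied · (3,4)X 2/2 satisfied · (3,5)X 2/3 satisfied · (3,6)O 0/4 not · (3,7)X 1/2 satisfied
Row 4: (4,1)X 0/0 satisfied · (4,3)O 0/0 satisfied · (4,5)X 2/2 satisfied · (4,6)X 1/2 satisfied

(1,7), (3,6)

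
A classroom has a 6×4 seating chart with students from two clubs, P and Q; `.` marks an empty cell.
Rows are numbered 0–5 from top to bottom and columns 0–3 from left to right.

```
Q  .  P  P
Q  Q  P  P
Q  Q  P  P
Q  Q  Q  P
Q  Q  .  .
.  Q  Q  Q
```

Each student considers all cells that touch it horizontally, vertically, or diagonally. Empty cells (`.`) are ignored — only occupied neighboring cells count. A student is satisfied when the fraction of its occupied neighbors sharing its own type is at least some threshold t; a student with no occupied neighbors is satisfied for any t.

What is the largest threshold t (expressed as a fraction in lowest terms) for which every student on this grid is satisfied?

Row 0: (0,0)Q 2/2 · (0,2)P 3/4 · (0,3)P 3/3
Row 1: (1,0)Q 4/4 · (1,1)Q 4/7 · (1,2)P 5/7 · (1,3)P 5/5
Row 2: (2,0)Q 5/5 · (2,1)Q 6/8 · (2,2)P 4/8 · (2,3)P 4/5
Row 3: (3,0)Q 5/5 · (3,1)Q 6/7 · (3,2)Q 3/6 · (3,3)P 2/3
Row 4: (4,0)Q 4/4 · (4,1)Q 6/6
Row 5: (5,1)Q 3/3 · (5,2)Q 3/3 · (5,3)Q 1/1
The smallest same-type fraction is 4/8 at (2,2), which reduces to 1/2. Any threshold above that leaves this student unsatisfied.

1/2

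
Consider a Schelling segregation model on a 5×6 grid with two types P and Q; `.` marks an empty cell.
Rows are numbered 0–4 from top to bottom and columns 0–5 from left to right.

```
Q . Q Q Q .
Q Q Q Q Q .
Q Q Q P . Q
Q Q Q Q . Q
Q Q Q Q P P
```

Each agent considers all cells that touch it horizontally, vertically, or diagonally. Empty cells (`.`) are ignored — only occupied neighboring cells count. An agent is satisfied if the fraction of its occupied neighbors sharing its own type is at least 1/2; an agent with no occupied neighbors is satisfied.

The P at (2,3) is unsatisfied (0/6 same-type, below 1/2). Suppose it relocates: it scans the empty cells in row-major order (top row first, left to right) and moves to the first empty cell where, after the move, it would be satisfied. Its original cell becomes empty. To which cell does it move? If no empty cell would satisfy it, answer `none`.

Vacating (2,3). Empty cells in order:
  (0,1): 0/5 same-type → still unsatisfied.
  (0,5): 0/2 same-type → still unsatisfied.
  (1,5): 0/3 same-type → still unsatisfied.
  (2,4): 0/5 same-type → still unsatisfied.
  (3,4): 2/6 same-type → still unsatisfied.

none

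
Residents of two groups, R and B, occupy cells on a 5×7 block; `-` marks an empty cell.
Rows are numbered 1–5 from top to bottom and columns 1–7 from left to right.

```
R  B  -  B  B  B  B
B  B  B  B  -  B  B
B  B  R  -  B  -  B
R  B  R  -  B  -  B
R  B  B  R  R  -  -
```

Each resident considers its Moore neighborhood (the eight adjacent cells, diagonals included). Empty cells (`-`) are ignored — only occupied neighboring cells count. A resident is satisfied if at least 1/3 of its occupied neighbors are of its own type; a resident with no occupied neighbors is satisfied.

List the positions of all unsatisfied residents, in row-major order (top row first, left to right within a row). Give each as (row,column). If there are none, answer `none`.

(1,1), (3,3), (4,1)

(1,1)R 0/3 not
(1,2)B 3/4 satisfied
(1,4)B 3/3 satisfied
(1,5)B 4/4 satisfied
(1,6)B 4/4 satisfied
(1,7)B 3/3 satisfied
(2,1)B 4/5 satisfied
(2,2)B 5/7 satisfied
(2,3)B 5/6 satisfied
(2,4)B 4/5 satisfied
(2,6)B 6/6 satisfied
(2,7)B 4/4 satisfied
(3,1)B 4/5 satisfied
(3,2)B 5/8 satisfied
(3,3)R 1/6 not
(3,5)B 3/3 satisfied
(3,7)B 3/3 satisfied
(4,1)R 1/5 not
(4,2)B 4/8 satisfied
(4,3)R 2/6 satisfied
(4,5)B 1/3 satisfied
(4,7)B 1/1 satisfied
(5,1)R 1/3 satisfied
(5,2)B 2/5 satisfied
(5,3)B 2/4 satisfied
(5,4)R 2/4 satisfied
(5,5)R 1/2 satisfied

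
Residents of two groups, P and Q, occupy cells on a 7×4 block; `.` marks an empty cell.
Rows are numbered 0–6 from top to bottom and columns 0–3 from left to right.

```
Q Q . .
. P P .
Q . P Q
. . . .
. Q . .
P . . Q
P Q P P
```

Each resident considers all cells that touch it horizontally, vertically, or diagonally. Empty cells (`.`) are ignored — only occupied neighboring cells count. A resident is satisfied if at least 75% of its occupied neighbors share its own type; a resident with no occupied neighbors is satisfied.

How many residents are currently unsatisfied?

14

Row 0: (0,0)Q 1/2 ✗ · (0,1)Q 1/3 ✗
Row 1: (1,1)P 2/5 ✗ · (1,2)P 2/4 ✗
Row 2: (2,0)Q 0/1 ✗ · (2,2)P 2/3 ✗ · (2,3)Q 0/2 ✗
Row 4: (4,1)Q 0/1 ✗
Row 5: (5,0)P 1/3 ✗ · (5,3)Q 0/2 ✗
Row 6: (6,0)P 1/2 ✗ · (6,1)Q 0/3 ✗ · (6,2)P 1/3 ✗ · (6,3)P 1/2 ✗
Unsatisfied: (0,0), (0,1), (1,1), (1,2), (2,0), (2,2), (2,3), (4,1), (5,0), (5,3), (6,0), (6,1), (6,2), (6,3) — 14 in total.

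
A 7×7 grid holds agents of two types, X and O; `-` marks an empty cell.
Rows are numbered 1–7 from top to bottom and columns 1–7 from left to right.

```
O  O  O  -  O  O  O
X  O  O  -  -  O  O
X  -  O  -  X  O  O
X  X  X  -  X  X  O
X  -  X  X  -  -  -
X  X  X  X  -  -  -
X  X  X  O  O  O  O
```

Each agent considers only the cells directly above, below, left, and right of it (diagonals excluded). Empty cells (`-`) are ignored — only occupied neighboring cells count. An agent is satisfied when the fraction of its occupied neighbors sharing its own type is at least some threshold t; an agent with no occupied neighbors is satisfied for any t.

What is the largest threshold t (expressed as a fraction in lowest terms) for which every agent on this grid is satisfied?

1/3

Row 1: (1,1)O 1/2 · (1,2)O 3/3 · (1,3)O 2/2 · (1,5)O 1/1 · (1,6)O 3/3 · (1,7)O 2/2
Row 2: (2,1)X 1/3 · (2,2)O 2/3 · (2,3)O 3/3 · (2,6)O 3/3 · (2,7)O 3/3
Row 3: (3,1)X 2/2 · (3,3)O 1/2 · (3,5)X 1/2 · (3,6)O 2/4 · (3,7)O 3/3
Row 4: (4,1)X 3/3 · (4,2)X 2/2 · (4,3)X 2/3 · (4,5)X 2/2 · (4,6)X 1/3 · (4,7)O 1/2
Row 5: (5,1)X 2/2 · (5,3)X 3/3 · (5,4)X 2/2
Row 6: (6,1)X 3/3 · (6,2)X 3/3 · (6,3)X 4/4 · (6,4)X 2/3
Row 7: (7,1)X 2/2 · (7,2)X 3/3 · (7,3)X 2/3 · (7,4)O 1/3 · (7,5)O 2/2 · (7,6)O 2/2 · (7,7)O 1/1
The smallest same-type fraction is 1/3 at (2,1), which reduces to 1/3. Any threshold above that leaves this agent unsatisfied.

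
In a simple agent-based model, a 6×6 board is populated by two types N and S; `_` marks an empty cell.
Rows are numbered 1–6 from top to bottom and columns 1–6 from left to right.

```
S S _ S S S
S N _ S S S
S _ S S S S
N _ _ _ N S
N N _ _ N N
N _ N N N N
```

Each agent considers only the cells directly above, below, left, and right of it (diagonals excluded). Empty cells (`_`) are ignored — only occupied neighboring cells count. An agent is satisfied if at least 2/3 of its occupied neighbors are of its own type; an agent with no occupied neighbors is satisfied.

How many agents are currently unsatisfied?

Row 1: (1,1)S 2/2 satisfied · (1,2)S 1/2 not · (1,4)S 2/2 satisfied · (1,5)S 3/3 satisfied · (1,6)S 2/2 satisfied
Row 2: (2,1)S 2/3 satisfied · (2,2)N 0/2 not · (2,4)S 3/3 satisfied · (2,5)S 4/4 satisfied · (2,6)S 3/3 satisfied
Row 3: (3,1)S 1/2 not · (3,3)S 1/1 satisfied · (3,4)S 3/3 satisfied · (3,5)S 3/4 satisfied · (3,6)S 3/3 satisfied
Row 4: (4,1)N 1/2 not · (4,5)N 1/3 not · (4,6)S 1/3 not
Row 5: (5,1)N 3/3 satisfied · (5,2)N 1/1 satisfied · (5,5)N 3/3 satisfied · (5,6)N 2/3 satisfied
Row 6: (6,1)N 1/1 satisfied · (6,3)N 1/1 satisfied · (6,4)N 2/2 satisfied · (6,5)N 3/3 satisfied · (6,6)N 2/2 satisfied
Unsatisfied: (1,2), (2,2), (3,1), (4,1), (4,5), (4,6) — 6 in total.

6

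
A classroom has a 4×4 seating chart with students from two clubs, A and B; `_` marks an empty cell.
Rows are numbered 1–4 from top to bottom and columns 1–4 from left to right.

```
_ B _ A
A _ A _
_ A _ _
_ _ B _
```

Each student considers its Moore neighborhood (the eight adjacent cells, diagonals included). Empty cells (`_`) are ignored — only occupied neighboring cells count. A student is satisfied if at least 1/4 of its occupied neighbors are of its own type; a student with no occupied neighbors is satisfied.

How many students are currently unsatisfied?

Row 1: (1,2)B 0/2 unhappy · (1,4)A 1/1 ok
Row 2: (2,1)A 1/2 ok · (2,3)A 2/3 ok
Row 3: (3,2)A 2/3 ok
Row 4: (4,3)B 0/1 unhappy
Unsatisfied: (1,2), (4,3) — 2 in total.

2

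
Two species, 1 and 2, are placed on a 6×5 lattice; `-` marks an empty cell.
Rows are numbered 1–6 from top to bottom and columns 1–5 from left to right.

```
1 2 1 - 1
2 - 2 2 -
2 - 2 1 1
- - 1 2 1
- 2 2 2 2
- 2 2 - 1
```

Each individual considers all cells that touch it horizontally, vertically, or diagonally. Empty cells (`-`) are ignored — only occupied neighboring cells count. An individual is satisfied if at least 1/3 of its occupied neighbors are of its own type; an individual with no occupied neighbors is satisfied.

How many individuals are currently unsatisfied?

Row 1: (1,1)1 0/2 not · (1,2)2 2/4 satisfied · (1,3)1 0/3 not · (1,5)1 0/1 not
Row 2: (2,1)2 2/3 satisfied · (2,3)2 3/5 satisfied · (2,4)2 2/6 satisfied
Row 3: (3,1)2 1/1 satisfied · (3,3)2 3/5 satisfied · (3,4)1 3/7 satisfied · (3,5)1 2/4 satisfied
Row 4: (4,3)1 1/6 not · (4,4)2 4/8 satisfied · (4,5)1 2/5 satisfied
Row 5: (5,2)2 3/4 satisfied · (5,3)2 5/6 satisfied · (5,4)2 4/7 satisfied · (5,5)2 2/4 satisfied
Row 6: (6,2)2 3/3 satisfied · (6,3)2 4/4 satisfied · (6,5)1 0/2 not
Unsatisfied: (1,1), (1,3), (1,5), (4,3), (6,5) — 5 in total.

5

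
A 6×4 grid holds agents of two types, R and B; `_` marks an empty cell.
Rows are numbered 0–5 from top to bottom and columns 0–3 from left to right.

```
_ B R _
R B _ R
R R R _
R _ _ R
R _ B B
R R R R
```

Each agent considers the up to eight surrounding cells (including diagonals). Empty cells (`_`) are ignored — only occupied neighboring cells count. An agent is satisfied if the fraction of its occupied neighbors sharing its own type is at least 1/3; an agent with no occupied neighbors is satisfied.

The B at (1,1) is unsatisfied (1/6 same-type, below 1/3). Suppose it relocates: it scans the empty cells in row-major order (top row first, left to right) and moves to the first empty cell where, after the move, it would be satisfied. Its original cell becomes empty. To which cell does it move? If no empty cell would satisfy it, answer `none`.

Vacating (1,1). Empty cells in order:
  (0,0): 1/2 same-type → satisfied — stop here.

(0,0)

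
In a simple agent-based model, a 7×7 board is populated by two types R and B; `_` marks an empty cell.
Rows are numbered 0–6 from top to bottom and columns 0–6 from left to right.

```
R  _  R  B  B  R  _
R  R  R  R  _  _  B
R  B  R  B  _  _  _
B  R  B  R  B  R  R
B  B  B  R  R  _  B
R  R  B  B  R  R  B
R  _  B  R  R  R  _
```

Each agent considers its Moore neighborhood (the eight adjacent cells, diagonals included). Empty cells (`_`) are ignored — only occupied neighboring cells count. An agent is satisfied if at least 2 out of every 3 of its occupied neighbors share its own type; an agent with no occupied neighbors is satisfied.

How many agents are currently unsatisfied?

29

(0,0)R 2/2 ok
(0,2)R 3/4 ok
(0,3)B 1/4 unhappy
(0,4)B 1/3 unhappy
(0,5)R 0/2 unhappy
(1,0)R 3/4 ok
(1,1)R 6/7 ok
(1,2)R 4/7 unhappy
(1,3)R 3/6 unhappy
(1,6)B 0/1 unhappy
(2,0)R 3/5 unhappy
(2,1)B 2/8 unhappy
(2,2)R 5/8 unhappy
(2,3)B 2/6 unhappy
(3,0)B 3/5 unhappy
(3,1)R 2/8 unhappy
(3,2)B 4/8 unhappy
(3,3)R 3/7 unhappy
(3,4)B 1/5 unhappy
(3,5)R 2/4 unhappy
(3,6)R 1/2 unhappy
(4,0)B 2/5 unhappy
(4,1)B 5/8 unhappy
(4,2)B 4/8 unhappy
(4,3)R 3/8 unhappy
(4,4)R 5/7 ok
(4,6)B 1/4 unhappy
(5,0)R 2/4 unhappy
(5,1)R 2/7 unhappy
(5,2)B 4/7 unhappy
(5,3)B 3/8 unhappy
(5,4)R 6/7 ok
(5,5)R 4/6 ok
(5,6)B 1/3 unhappy
(6,0)R 2/2 ok
(6,2)B 2/4 unhappy
(6,3)R 2/5 unhappy
(6,4)R 4/5 ok
(6,5)R 3/4 ok
Unsatisfied: (0,3), (0,4), (0,5), (1,2), (1,3), (1,6), (2,0), (2,1), (2,2), (2,3), (3,0), (3,1), (3,2), (3,3), (3,4), (3,5), (3,6), (4,0), (4,1), (4,2), (4,3), (4,6), (5,0), (5,1), (5,2), (5,3), (5,6), (6,2), (6,3) — 29 in total.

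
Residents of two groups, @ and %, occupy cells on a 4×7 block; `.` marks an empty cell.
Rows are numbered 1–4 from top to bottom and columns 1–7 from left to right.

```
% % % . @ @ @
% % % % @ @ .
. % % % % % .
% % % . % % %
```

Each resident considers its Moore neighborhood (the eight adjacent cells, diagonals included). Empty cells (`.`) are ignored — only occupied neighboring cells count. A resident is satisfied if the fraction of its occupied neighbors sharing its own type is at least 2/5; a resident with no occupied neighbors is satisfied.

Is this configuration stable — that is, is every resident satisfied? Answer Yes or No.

(1,1)% 3/3 ✓
(1,2)% 5/5 ✓
(1,3)% 4/4 ✓
(1,5)@ 3/4 ✓
(1,6)@ 4/4 ✓
(1,7)@ 2/2 ✓
(2,1)% 4/4 ✓
(2,2)% 7/7 ✓
(2,3)% 7/7 ✓
(2,4)% 5/7 ✓
(2,5)@ 3/7 ✓
(2,6)@ 4/6 ✓
(3,2)% 7/7 ✓
(3,3)% 7/7 ✓
(3,4)% 6/7 ✓
(3,5)% 5/7 ✓
(3,6)% 4/6 ✓
(4,1)% 2/2 ✓
(4,2)% 4/4 ✓
(4,3)% 4/4 ✓
(4,5)% 4/4 ✓
(4,6)% 4/4 ✓
(4,7)% 2/2 ✓
All meet the threshold, so the configuration is stable.

Yes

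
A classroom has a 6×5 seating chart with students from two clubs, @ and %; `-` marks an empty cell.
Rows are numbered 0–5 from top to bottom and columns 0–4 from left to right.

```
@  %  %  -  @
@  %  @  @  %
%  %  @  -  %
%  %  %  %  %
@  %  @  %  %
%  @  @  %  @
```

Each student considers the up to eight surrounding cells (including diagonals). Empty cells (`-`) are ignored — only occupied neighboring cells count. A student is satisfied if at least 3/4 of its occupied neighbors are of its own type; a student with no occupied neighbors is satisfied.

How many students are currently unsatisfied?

(0,0)@ 1/3 ✗
(0,1)% 2/5 ✗
(0,2)% 2/4 ✗
(0,4)@ 1/2 ✗
(1,0)@ 1/5 ✗
(1,1)% 4/8 ✗
(1,2)@ 2/6 ✗
(1,3)@ 3/6 ✗
(1,4)% 1/3 ✗
(2,0)% 4/5 ✓
(2,1)% 5/8 ✗
(2,2)@ 2/7 ✗
(2,4)% 3/4 ✓
(3,0)% 4/5 ✓
(3,1)% 5/8 ✗
(3,2)% 5/7 ✗
(3,3)% 5/7 ✗
(3,4)% 4/4 ✓
(4,0)@ 1/5 ✗
(4,1)% 4/8 ✗
(4,2)@ 2/8 ✗
(4,3)% 5/8 ✗
(4,4)% 4/5 ✓
(5,0)% 1/3 ✗
(5,1)@ 3/5 ✗
(5,2)@ 2/5 ✗
(5,3)% 2/5 ✗
(5,4)@ 0/3 ✗
Unsatisfied: (0,0), (0,1), (0,2), (0,4), (1,0), (1,1), (1,2), (1,3), (1,4), (2,1), (2,2), (3,1), (3,2), (3,3), (4,0), (4,1), (4,2), (4,3), (5,0), (5,1), (5,2), (5,3), (5,4) — 23 in total.

23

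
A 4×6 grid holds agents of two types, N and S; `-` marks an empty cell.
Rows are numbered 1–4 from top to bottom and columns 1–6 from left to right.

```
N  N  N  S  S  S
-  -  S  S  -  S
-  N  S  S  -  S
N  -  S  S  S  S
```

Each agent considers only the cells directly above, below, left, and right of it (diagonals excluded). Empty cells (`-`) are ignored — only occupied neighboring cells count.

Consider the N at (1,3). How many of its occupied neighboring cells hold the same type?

1

Occupied neighbors of (1,3): (2,3)=S, (1,2)=N, (1,4)=S.
Same type (N): 1 of 3.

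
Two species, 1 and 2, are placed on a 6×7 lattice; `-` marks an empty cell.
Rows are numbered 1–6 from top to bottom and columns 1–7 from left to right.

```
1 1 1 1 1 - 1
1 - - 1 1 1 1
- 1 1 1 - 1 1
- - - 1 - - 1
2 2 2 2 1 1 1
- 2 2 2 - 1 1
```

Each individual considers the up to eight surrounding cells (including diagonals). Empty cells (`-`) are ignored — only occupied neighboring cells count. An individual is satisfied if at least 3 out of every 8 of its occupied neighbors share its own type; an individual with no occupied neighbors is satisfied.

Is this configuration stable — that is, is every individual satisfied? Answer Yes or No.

Yes

(1,1)1 2/2 ✓
(1,2)1 3/3 ✓
(1,3)1 3/3 ✓
(1,4)1 4/4 ✓
(1,5)1 4/4 ✓
(1,7)1 2/2 ✓
(2,1)1 3/3 ✓
(2,4)1 6/6 ✓
(2,5)1 6/6 ✓
(2,6)1 6/6 ✓
(2,7)1 4/4 ✓
(3,2)1 2/2 ✓
(3,3)1 4/4 ✓
(3,4)1 4/4 ✓
(3,6)1 5/5 ✓
(3,7)1 4/4 ✓
(4,4)1 3/5 ✓
(4,7)1 4/4 ✓
(5,1)2 2/2 ✓
(5,2)2 4/4 ✓
(5,3)2 5/6 ✓
(5,4)2 3/5 ✓
(5,5)1 3/5 ✓
(5,6)1 5/5 ✓
(5,7)1 4/4 ✓
(6,2)2 4/4 ✓
(6,3)2 5/5 ✓
(6,4)2 3/4 ✓
(6,6)1 4/4 ✓
(6,7)1 3/3 ✓
All meet the threshold, so the configuration is stable.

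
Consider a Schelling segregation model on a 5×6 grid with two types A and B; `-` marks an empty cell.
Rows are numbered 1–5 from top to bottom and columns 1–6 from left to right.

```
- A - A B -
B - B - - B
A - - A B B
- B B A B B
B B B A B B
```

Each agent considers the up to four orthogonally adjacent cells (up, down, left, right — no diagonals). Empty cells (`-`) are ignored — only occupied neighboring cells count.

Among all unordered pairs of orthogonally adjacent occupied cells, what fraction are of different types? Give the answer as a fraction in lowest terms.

7/22

Scan each occupied cell's neighbors to the right and below so each pair is counted once.
Row 1: A(1,4)–B(1,5)≠  → 1/1 unlike.
Row 2: B(2,1)–A(3,1)≠ B(2,6)–B(3,6)=  → 1/2 unlike.
Row 3: A(3,4)–B(3,5)≠ A(3,4)–A(4,4)= B(3,5)–B(3,6)= B(3,5)–B(4,5)= B(3,6)–B(4,6)=  → 1/5 unlike.
Row 4: B(4,2)–B(4,3)= B(4,2)–B(5,2)= B(4,3)–A(4,4)≠ B(4,3)–B(5,3)= A(4,4)–B(4,5)≠ A(4,4)–A(5,4)= B(4,5)–B(4,6)= B(4,5)–B(5,5)= B(4,6)–B(5,6)=  → 2/9 unlike.
Row 5: B(5,1)–B(5,2)= B(5,2)–B(5,3)= B(5,3)–A(5,4)≠ A(5,4)–B(5,5)≠ B(5,5)–B(5,6)=  → 2/5 unlike.
Total adjacent occupied pairs: 22; unlike-type pairs: 7.
7/22 is already in lowest terms.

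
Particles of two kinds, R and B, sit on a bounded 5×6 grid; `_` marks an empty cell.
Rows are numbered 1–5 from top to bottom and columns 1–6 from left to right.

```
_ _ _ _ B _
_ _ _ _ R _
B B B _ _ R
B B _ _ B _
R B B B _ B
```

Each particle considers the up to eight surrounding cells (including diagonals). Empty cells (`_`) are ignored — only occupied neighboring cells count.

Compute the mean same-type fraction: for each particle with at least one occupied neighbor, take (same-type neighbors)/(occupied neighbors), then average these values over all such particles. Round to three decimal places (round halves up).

(1,5)B 0/1
(2,5)R 1/2
(3,1)B 3/3
(3,2)B 4/4
(3,3)B 2/2
(3,6)R 1/2
(4,1)B 4/5
(4,2)B 6/7
(4,5)B 2/3
(5,1)R 0/3
(5,2)B 3/4
(5,3)B 3/3
(5,4)B 2/2
(5,6)B 1/1
Sum over 14 particles: 0/1 + 1/2 + 3/3 + 4/4 + 2/2 + 1/2 + 4/5 + 6/7 + 2/3 + 0/3 + 3/4 + 3/3 + 2/2 + 1/1 = 4231/420; mean = 4231/420 ÷ 14 = 4231/5880 = 0.719557… → 0.720.

0.720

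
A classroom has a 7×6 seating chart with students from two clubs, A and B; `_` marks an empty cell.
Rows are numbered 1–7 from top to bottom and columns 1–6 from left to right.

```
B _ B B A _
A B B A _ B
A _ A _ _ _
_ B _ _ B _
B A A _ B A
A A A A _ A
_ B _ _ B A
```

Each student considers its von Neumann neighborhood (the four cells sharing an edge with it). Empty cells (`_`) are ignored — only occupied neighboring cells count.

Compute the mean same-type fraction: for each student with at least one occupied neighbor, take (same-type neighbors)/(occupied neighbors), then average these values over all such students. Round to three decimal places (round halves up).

(1,1)B 0/1
(1,3)B 2/2
(1,4)B 1/3
(1,5)A 0/1
(2,1)A 1/3
(2,2)B 1/2
(2,3)B 2/4
(2,4)A 0/2
(2,6)B — no occupied neighbors
(3,1)A 1/1
(3,3)A 0/1
(4,2)B 0/1
(4,5)B 1/1
(5,1)B 0/2
(5,2)A 2/4
(5,3)A 2/2
(5,5)B 1/2
(5,6)A 1/2
(6,1)A 1/2
(6,2)A 3/4
(6,3)A 3/3
(6,4)A 1/1
(6,6)A 2/2
(7,2)B 0/1
(7,5)B 0/1
(7,6)A 1/2
Sum over 25 students: 0/1 + 2/2 + 1/3 + 0/1 + 1/3 + 1/2 + 2/4 + 0/2 + 1/1 + 0/1 + 0/1 + 1/1 + 0/2 + 2/4 + 2/2 + 1/2 + 1/2 + 1/2 + 3/4 + 3/3 + 1/1 + 2/2 + 0/1 + 0/1 + 1/2 = 143/12; mean = 143/12 ÷ 25 = 143/300 = 0.476666… → 0.477.

0.477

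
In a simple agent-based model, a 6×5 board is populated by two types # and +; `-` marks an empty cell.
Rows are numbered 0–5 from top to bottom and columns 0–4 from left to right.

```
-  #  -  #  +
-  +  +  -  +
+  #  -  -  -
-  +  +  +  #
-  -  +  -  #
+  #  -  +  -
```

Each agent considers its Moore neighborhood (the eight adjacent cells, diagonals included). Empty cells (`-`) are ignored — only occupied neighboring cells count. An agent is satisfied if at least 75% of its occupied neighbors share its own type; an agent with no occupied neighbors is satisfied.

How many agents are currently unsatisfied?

14

(0,1)# 0/2 ✗
(0,3)# 0/3 ✗
(0,4)+ 1/2 ✗
(1,1)+ 2/4 ✗
(1,2)+ 1/4 ✗
(1,4)+ 1/2 ✗
(2,0)+ 2/3 ✗
(2,1)# 0/5 ✗
(3,1)+ 3/4 ✓
(3,2)+ 3/4 ✓
(3,3)+ 2/4 ✗
(3,4)# 1/2 ✗
(4,2)+ 4/5 ✓
(4,4)# 1/3 ✗
(5,0)+ 0/1 ✗
(5,1)# 0/2 ✗
(5,3)+ 1/2 ✗
Unsatisfied: (0,1), (0,3), (0,4), (1,1), (1,2), (1,4), (2,0), (2,1), (3,3), (3,4), (4,4), (5,0), (5,1), (5,3) — 14 in total.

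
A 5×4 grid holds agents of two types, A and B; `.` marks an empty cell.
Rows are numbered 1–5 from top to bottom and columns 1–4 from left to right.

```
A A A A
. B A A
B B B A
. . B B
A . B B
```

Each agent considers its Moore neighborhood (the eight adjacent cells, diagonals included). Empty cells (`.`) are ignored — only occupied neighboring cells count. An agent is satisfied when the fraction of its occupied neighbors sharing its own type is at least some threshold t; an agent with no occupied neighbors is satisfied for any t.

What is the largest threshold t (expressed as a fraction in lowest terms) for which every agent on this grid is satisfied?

2/5

Row 1: (1,1)A 1/2 · (1,2)A 3/4 · (1,3)A 4/5 · (1,4)A 3/3
Row 2: (2,2)B 3/7 · (2,3)A 5/8 · (2,4)A 4/5
Row 3: (3,1)B 2/2 · (3,2)B 4/5 · (3,3)B 4/7 · (3,4)A 2/5
Row 4: (4,3)B 5/6 · (4,4)B 4/5
Row 5: (5,1)A — no occupied neighbors · (5,3)B 3/3 · (5,4)B 3/3
The smallest same-type fraction is 2/5 at (3,4), which reduces to 2/5. Any threshold above that leaves this agent unsatisfied.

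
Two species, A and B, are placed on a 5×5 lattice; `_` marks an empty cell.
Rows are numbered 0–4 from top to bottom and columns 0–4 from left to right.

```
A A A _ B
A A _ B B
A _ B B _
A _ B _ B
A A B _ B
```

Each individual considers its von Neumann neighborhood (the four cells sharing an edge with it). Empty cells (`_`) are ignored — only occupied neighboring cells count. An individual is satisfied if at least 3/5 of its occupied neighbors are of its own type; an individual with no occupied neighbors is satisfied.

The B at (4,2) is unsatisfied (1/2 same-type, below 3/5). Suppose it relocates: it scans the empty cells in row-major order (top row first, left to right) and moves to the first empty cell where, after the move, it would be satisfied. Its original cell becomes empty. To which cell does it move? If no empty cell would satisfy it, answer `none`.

Vacating (4,2). Empty cells in order:
  (0,3): 2/3 same-type → satisfied — stop here.

(0,3)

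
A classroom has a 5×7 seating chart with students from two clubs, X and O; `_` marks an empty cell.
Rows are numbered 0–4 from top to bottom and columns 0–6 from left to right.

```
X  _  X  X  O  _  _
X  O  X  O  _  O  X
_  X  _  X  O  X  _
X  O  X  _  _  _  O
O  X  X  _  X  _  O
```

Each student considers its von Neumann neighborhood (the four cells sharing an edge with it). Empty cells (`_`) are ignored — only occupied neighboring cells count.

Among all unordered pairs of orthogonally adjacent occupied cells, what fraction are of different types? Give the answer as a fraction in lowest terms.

Scan each occupied cell's neighbors to the right and below so each pair is counted once.
Row 0: X(0,0)–X(1,0)= X(0,2)–X(0,3)= X(0,2)–X(1,2)= X(0,3)–O(0,4)≠ X(0,3)–O(1,3)≠  → 2/5 unlike.
Row 1: X(1,0)–O(1,1)≠ O(1,1)–X(1,2)≠ O(1,1)–X(2,1)≠ X(1,2)–O(1,3)≠ O(1,3)–X(2,3)≠ O(1,5)–X(1,6)≠ O(1,5)–X(2,5)≠  → 7/7 unlike.
Row 2: X(2,1)–O(3,1)≠ X(2,3)–O(2,4)≠ O(2,4)–X(2,5)≠  → 3/3 unlike.
Row 3: X(3,0)–O(3,1)≠ X(3,0)–O(4,0)≠ O(3,1)–X(3,2)≠ O(3,1)–X(4,1)≠ X(3,2)–X(4,2)= O(3,6)–O(4,6)=  → 4/6 unlike.
Row 4: O(4,0)–X(4,1)≠ X(4,1)–X(4,2)=  → 1/2 unlike.
Total adjacent occupied pairs: 23; unlike-type pairs: 17.
17/23 is already in lowest terms.

17/23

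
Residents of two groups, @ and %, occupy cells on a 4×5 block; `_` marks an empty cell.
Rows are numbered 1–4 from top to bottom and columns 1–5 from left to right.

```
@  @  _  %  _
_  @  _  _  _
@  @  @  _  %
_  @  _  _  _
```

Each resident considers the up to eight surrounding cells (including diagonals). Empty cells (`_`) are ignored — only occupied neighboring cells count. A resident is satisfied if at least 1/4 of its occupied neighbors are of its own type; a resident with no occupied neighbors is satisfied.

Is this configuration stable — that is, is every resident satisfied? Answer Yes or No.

Row 1: (1,1)@ 2/2 ✓ · (1,2)@ 2/2 ✓ · (1,4)% 0/0 ✓
Row 2: (2,2)@ 5/5 ✓
Row 3: (3,1)@ 3/3 ✓ · (3,2)@ 4/4 ✓ · (3,3)@ 3/3 ✓ · (3,5)% 0/0 ✓
Row 4: (4,2)@ 3/3 ✓
All meet the threshold, so the configuration is stable.

Yes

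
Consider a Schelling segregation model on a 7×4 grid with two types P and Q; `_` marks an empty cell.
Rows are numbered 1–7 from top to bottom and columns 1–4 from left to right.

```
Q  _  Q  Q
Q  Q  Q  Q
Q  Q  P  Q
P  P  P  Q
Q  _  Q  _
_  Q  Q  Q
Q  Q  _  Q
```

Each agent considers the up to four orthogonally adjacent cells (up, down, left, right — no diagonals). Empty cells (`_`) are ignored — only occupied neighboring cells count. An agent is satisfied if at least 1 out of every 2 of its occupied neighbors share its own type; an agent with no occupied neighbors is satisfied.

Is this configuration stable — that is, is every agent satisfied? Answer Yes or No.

No

Row 1: (1,1)Q 1/1 ok · (1,3)Q 2/2 ok · (1,4)Q 2/2 ok
Row 2: (2,1)Q 3/3 ok · (2,2)Q 3/3 ok · (2,3)Q 3/4 ok · (2,4)Q 3/3 ok
Row 3: (3,1)Q 2/3 ok · (3,2)Q 2/4 ok · (3,3)P 1/4 unhappy · (3,4)Q 2/3 ok
Row 4: (4,1)P 1/3 unhappy · (4,2)P 2/3 ok · (4,3)P 2/4 ok · (4,4)Q 1/2 ok
Row 5: (5,1)Q 0/1 unhappy · (5,3)Q 1/2 ok
Row 6: (6,2)Q 2/2 ok · (6,3)Q 3/3 ok · (6,4)Q 2/2 ok
Row 7: (7,1)Q 1/1 ok · (7,2)Q 2/2 ok · (7,4)Q 1/1 ok
For instance (3,3) has only 1/4 same-type neighbors, below 1/2.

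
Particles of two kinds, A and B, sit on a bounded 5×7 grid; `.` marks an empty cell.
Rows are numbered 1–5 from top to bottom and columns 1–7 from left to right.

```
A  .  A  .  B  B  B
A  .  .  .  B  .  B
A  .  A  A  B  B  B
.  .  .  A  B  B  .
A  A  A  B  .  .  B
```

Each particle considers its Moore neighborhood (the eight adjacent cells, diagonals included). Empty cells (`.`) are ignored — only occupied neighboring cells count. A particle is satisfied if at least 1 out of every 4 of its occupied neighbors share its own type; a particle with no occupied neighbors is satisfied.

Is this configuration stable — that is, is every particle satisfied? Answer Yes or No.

Yes

(1,1)A 1/1 ok
(1,3)A 0/0 ok
(1,5)B 2/2 ok
(1,6)B 4/4 ok
(1,7)B 2/2 ok
(2,1)A 2/2 ok
(2,5)B 4/5 ok
(2,7)B 4/4 ok
(3,1)A 1/1 ok
(3,3)A 2/2 ok
(3,4)A 2/5 ok
(3,5)B 4/6 ok
(3,6)B 6/6 ok
(3,7)B 3/3 ok
(4,4)A 3/6 ok
(4,5)B 4/6 ok
(4,6)B 5/5 ok
(5,1)A 1/1 ok
(5,2)A 2/2 ok
(5,3)A 2/3 ok
(5,4)B 1/3 ok
(5,7)B 1/1 ok
All meet the threshold, so the configuration is stable.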